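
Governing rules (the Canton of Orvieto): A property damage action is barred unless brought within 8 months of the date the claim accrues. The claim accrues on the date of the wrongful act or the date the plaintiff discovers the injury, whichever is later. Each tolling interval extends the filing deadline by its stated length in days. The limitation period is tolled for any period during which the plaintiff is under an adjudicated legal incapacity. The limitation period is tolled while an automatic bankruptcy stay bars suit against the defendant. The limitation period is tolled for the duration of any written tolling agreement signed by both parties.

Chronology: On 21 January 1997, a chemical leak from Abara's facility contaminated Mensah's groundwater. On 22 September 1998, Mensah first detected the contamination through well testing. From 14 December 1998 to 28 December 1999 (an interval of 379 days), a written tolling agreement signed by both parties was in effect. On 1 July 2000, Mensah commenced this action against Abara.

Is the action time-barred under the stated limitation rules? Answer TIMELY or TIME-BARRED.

TIME-BARRED

The claim accrued on 22 September 1998 — the later of the 21 January 1997 act and the 22 September 1998 discovery.
8 months from 22 September 1998 is 22 May 1999.
The written tolling agreement from 14 December 1998 to 28 December 1999 tolled the period for 379 days, extending the deadline to 4 June 2000.
Filing on 1 July 2000 missed the 4 June 2000 deadline — the action is time-barred.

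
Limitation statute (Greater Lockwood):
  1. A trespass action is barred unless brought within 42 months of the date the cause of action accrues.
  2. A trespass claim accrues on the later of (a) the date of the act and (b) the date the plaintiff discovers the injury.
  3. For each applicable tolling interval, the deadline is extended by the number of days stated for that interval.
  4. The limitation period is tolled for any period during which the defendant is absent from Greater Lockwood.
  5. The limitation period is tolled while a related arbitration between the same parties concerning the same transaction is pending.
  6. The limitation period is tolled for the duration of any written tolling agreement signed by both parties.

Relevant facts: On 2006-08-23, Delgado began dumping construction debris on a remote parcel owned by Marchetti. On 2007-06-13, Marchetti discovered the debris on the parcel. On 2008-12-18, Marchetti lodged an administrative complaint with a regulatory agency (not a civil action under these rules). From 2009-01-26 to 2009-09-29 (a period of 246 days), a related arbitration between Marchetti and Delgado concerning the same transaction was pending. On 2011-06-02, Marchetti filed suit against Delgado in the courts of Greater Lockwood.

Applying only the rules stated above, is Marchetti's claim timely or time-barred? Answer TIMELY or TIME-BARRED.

TIMELY

Taking the later of the act (2006-08-23) and discovery (2007-06-13), the claim accrued on 2007-06-13.
The untolled deadline — 42 months after 2007-06-13 — is 2010-12-13.
The pending related arbitration from 2009-01-26 to 2009-09-29 tolled the period for 246 days, extending the deadline to 2011-08-16.
Nothing else in the chronology tolls or restarts the period.
Marchetti filed on 2011-06-02, before the 2011-08-16 deadline, so the action is timely.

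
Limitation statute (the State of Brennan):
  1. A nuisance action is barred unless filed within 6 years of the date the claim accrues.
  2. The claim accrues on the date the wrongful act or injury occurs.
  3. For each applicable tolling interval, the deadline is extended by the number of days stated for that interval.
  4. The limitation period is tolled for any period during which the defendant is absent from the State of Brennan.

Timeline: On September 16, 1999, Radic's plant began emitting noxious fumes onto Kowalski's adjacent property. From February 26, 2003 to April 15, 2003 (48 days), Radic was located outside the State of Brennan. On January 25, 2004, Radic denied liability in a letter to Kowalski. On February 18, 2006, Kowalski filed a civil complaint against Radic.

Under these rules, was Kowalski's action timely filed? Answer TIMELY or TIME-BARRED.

TIME-BARRED

The claim accrued on September 16, 1999, when the wrongful act occurred.
The untolled deadline — 6 years after September 16, 1999 — is September 16, 2005.
The defendant's absence from the jurisdiction from February 26, 2003 to April 15, 2003 tolled the period for 48 days, extending the deadline to November 3, 2005.
Nothing else in the chronology tolls or restarts the period.
The February 18, 2006 filing falls after the November 3, 2005 deadline; the claim is time-barred.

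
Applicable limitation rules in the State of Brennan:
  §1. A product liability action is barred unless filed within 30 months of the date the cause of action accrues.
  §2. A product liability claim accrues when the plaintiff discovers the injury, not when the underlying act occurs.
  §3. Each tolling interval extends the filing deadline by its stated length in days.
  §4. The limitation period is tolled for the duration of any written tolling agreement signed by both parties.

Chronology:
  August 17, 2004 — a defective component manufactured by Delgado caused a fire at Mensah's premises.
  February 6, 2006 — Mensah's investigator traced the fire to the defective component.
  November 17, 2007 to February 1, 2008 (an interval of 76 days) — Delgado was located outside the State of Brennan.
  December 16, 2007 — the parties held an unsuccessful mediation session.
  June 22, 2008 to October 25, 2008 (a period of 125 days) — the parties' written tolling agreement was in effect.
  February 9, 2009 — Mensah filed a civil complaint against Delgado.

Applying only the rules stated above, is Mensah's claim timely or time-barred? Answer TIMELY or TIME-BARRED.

The claim did not accrue until Mensah discovered the injury on February 6, 2006; the August 17, 2004 act date does not start the clock under the stated rule.
30 months from February 6, 2006 is August 6, 2008.
Because the written tolling agreement ran from June 22, 2008 to October 25, 2008, the deadline is extended by 125 days to December 9, 2008.
No stated provision tolls the period for the defendant's absence, so the interval from November 17, 2007 to February 1, 2008 has no effect on the deadline.
None of the other events listed affects the running of the period under the stated rules.
Mensah filed on February 9, 2009, after the December 9, 2008 deadline, so the action is time-barred.

TIME-BARRED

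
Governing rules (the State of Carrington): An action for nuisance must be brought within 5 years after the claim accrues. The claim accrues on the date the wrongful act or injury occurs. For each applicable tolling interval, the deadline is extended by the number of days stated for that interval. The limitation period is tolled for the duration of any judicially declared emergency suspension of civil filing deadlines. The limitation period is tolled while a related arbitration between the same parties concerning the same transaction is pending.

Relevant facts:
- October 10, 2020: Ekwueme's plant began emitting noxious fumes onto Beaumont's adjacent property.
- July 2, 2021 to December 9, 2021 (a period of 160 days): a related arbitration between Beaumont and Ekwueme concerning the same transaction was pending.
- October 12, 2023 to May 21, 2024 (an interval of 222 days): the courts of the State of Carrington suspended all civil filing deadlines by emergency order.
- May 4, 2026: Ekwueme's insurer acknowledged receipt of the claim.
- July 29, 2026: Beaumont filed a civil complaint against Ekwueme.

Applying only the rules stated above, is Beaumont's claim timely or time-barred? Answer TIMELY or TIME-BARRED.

TIMELY

The limitation period began to run on October 10, 2020.
The untolled deadline — 5 years after October 10, 2020 — is October 10, 2025.
Because the pending related arbitration ran from July 2, 2021 to December 9, 2021, the deadline is extended by 160 days to March 19, 2026.
Because the emergency suspension of filing deadlines ran from October 12, 2023 to May 21, 2024, the deadline is extended by 222 days to October 27, 2026.
The other events in the timeline have no effect on the limitation period under the stated rules.
Filing on July 29, 2026 beat the October 27, 2026 deadline — the action is timely.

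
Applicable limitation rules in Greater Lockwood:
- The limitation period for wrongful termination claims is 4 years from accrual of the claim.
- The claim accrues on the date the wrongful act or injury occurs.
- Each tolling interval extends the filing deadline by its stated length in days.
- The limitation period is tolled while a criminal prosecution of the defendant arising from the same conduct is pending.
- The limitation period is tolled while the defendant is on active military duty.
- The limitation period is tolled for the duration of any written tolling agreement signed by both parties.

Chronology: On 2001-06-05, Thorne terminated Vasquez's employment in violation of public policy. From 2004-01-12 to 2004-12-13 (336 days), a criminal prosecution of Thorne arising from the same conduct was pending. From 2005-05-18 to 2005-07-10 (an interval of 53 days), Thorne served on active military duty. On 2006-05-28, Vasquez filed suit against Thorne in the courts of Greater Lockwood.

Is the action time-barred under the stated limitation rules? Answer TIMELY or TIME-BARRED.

TIMELY

The claim accrued on 2001-06-05, when the wrongful act occurred.
The untolled deadline — 4 years after 2001-06-05 — is 2005-06-05.
The pending criminal prosecution from 2004-01-12 to 2004-12-13 tolled the period for 336 days, extending the deadline to 2006-05-07.
Because the defendant's active military service ran from 2005-05-18 to 2005-07-10, the deadline is extended by 53 days to 2006-06-29.
The 2006-05-28 filing precedes the 2006-06-29 deadline; the claim is timely.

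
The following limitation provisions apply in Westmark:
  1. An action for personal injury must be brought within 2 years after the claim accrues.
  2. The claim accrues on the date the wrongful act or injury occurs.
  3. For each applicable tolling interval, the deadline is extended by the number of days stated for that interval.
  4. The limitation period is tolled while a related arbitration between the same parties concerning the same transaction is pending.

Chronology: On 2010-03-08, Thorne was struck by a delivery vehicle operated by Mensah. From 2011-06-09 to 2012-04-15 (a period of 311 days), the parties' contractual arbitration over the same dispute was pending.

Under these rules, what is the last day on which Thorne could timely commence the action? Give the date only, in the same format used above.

2013-01-13

The limitation period began to run on 2010-03-08.
2 years from 2010-03-08 is 2012-03-08.
The period was tolled for 311 days by the pending related arbitration (2011-06-09 to 2012-04-15), pushing the deadline to 2013-01-13.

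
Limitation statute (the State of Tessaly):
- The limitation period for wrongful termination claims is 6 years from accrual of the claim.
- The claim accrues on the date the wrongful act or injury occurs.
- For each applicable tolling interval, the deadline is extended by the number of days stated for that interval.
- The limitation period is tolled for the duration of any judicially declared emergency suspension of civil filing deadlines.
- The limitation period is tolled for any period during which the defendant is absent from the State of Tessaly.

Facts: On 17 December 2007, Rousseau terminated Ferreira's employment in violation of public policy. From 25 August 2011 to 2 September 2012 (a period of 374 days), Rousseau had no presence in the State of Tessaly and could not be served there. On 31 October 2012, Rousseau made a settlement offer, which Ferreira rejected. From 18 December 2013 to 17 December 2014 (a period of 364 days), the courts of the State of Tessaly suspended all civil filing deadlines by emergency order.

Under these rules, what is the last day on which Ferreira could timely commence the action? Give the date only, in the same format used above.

25 December 2015

The limitation period began to run on 17 December 2007.
6 years from 17 December 2007 is 17 December 2013.
The defendant's absence from the jurisdiction from 25 August 2011 to 2 September 2012 tolled the period for 374 days, extending the deadline to 26 December 2014.
Because the emergency suspension of filing deadlines ran from 18 December 2013 to 17 December 2014, the deadline is extended by 364 days to 25 December 2015.
None of the other events listed affects the running of the period under the stated rules.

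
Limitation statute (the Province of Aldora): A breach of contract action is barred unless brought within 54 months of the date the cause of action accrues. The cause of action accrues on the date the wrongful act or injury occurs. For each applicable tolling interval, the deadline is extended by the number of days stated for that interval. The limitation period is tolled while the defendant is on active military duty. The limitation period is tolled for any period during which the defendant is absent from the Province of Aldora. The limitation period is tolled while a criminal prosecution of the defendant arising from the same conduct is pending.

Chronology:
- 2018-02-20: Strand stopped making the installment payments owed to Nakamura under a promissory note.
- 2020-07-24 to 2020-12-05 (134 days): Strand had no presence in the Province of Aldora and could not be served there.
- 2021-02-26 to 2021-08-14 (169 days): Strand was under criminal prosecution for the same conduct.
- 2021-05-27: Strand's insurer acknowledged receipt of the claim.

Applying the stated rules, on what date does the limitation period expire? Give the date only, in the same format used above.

The cause of action accrued on 2018-02-20, the date of the act.
The untolled deadline — 54 months after 2018-02-20 — is 2022-08-20.
The period was tolled for 134 days by the defendant's absence from the jurisdiction (2020-07-24 to 2020-12-05), pushing the deadline to 2023-01-01.
The period was tolled for 169 days by the pending criminal prosecution (2021-02-26 to 2021-08-14), pushing the deadline to 2023-06-19.
The other events in the timeline have no effect on the limitation period under the stated rules.

2023-06-19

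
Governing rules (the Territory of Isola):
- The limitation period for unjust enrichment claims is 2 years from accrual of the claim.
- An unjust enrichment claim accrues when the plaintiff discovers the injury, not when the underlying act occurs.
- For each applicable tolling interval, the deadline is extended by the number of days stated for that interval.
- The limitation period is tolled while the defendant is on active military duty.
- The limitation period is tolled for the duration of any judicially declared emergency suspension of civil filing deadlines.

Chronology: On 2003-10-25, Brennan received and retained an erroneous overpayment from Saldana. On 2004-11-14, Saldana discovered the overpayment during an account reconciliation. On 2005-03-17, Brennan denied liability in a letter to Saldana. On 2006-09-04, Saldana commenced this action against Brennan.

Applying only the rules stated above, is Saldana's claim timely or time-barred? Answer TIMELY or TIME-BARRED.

TIMELY

The claim did not accrue until Saldana discovered the injury on 2004-11-14; the 2003-10-25 act date does not start the clock under the stated rule.
Adding the 2 years base period to 2004-11-14 gives a deadline of 2006-11-14, before any tolling.
Nothing else in the chronology tolls or restarts the period.
Saldana filed on 2006-09-04, before the 2006-11-14 deadline, so the action is timely.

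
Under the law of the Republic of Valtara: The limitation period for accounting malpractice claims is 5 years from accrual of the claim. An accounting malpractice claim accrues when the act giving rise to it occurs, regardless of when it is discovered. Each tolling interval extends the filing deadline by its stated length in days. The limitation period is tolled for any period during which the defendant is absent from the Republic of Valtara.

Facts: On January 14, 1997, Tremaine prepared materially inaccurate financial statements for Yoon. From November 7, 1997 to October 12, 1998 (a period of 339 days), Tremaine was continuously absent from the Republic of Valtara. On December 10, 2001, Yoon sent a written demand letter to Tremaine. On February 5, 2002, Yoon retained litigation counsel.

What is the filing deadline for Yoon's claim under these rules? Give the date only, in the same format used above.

December 19, 2002

The limitation period began to run on January 14, 1997.
5 years from January 14, 1997 is January 14, 2002.
The period was tolled for 339 days by the defendant's absence from the jurisdiction (November 7, 1997 to October 12, 1998), pushing the deadline to December 19, 2002.
The other events in the timeline have no effect on the limitation period under the stated rules.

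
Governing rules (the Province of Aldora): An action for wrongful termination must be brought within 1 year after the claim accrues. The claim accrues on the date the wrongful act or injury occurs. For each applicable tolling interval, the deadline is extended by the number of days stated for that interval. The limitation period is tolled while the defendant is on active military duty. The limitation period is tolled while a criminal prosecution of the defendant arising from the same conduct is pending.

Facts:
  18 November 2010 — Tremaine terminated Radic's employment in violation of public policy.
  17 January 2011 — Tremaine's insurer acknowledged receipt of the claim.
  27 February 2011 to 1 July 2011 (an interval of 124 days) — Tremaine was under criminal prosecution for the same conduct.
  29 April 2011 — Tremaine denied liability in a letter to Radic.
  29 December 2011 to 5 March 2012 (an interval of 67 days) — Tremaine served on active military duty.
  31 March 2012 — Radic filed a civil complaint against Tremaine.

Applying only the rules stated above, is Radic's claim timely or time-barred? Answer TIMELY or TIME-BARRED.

TIMELY

The claim accrued on 18 November 2010, when the wrongful act occurred.
The untolled deadline — 1 year after 18 November 2010 — is 18 November 2011.
The pending criminal prosecution from 27 February 2011 to 1 July 2011 tolled the period for 124 days, extending the deadline to 21 March 2012.
The defendant's active military service from 29 December 2011 to 5 March 2012 tolled the period for 67 days, extending the deadline to 27 May 2012.
None of the other events listed affects the running of the period under the stated rules.
Filing on 31 March 2012 beat the 27 May 2012 deadline — the action is timely.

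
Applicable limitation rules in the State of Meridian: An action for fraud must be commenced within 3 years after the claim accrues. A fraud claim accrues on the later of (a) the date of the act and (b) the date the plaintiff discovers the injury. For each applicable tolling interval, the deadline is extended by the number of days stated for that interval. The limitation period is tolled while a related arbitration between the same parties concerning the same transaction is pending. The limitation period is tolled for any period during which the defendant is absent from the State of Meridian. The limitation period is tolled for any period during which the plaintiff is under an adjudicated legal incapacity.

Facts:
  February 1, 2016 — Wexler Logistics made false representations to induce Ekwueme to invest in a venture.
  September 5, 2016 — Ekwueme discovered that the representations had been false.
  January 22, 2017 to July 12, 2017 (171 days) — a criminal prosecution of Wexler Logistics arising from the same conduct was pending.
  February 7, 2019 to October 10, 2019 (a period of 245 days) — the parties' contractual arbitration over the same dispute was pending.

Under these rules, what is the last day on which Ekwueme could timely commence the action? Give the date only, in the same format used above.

May 7, 2020

Because discovery on September 5, 2016 post-dates the February 1, 2016 act, accrual under the later-of rule falls on September 5, 2016.
Adding the 3 years base period to September 5, 2016 gives a deadline of September 5, 2019, before any tolling.
The pending related arbitration from February 7, 2019 to October 10, 2019 tolled the period for 245 days, extending the deadline to May 7, 2020.
No stated provision tolls the period for a criminal prosecution, so the interval from January 22, 2017 to July 12, 2017 has no effect on the deadline.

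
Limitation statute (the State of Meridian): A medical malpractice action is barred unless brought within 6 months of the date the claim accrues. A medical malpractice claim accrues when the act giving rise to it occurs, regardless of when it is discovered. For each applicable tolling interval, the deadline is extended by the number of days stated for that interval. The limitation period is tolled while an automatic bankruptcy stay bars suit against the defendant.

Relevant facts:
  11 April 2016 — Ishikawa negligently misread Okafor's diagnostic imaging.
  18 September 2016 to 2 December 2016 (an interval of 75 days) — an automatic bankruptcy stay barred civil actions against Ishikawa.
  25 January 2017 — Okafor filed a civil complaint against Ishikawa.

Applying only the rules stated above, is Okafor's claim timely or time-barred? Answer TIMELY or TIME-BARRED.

TIME-BARRED

The claim accrued on 11 April 2016, when the wrongful act occurred.
6 months from 11 April 2016 is 11 October 2016.
The period was tolled for 75 days by the automatic bankruptcy stay (18 September 2016 to 2 December 2016), pushing the deadline to 25 December 2016.
The 25 January 2017 filing falls after the 25 December 2016 deadline; the claim is time-barred.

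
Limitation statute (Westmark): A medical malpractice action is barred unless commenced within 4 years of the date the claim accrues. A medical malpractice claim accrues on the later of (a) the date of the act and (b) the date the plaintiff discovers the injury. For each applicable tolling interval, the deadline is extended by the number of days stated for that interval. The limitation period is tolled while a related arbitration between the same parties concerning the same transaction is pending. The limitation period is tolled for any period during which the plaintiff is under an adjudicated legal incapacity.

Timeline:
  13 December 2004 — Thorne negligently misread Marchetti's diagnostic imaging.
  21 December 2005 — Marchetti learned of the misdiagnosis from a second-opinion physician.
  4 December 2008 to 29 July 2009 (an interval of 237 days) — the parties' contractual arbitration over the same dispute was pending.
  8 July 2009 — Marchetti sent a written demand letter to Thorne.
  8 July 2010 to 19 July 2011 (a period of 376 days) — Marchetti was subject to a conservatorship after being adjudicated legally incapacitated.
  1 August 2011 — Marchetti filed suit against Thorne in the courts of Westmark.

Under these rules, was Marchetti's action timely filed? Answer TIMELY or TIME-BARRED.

Because discovery on 21 December 2005 post-dates the 13 December 2004 act, accrual under the later-of rule falls on 21 December 2005.
The untolled deadline — 4 years after 21 December 2005 — is 21 December 2009.
Because the pending related arbitration ran from 4 December 2008 to 29 July 2009, the deadline is extended by 237 days to 15 August 2010.
The period was tolled for 376 days by the plaintiff's legal incapacity (8 July 2010 to 19 July 2011), pushing the deadline to 26 August 2011.
The other events in the timeline have no effect on the limitation period under the stated rules.
The 1 August 2011 filing precedes the 26 August 2011 deadline; the claim is timely.

TIMELY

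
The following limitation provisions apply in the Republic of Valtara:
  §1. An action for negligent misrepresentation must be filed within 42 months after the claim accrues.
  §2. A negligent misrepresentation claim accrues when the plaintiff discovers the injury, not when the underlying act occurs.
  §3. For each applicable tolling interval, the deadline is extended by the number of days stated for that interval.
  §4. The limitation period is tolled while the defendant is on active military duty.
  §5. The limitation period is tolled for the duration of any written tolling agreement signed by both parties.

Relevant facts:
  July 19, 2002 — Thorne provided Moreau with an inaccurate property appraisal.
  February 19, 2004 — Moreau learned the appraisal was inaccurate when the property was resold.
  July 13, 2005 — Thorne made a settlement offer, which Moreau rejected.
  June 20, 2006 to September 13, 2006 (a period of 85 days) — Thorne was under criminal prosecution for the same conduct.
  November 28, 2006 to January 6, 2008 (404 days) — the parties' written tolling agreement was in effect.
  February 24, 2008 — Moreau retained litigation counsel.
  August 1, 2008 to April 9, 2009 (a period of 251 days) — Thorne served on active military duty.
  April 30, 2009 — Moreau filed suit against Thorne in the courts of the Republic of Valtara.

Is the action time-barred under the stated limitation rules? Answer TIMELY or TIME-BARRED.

Accrual is tied to discovery, so the period began on February 19, 2004 rather than on July 19, 2002 when the act occurred.
The untolled deadline — 42 months after February 19, 2004 — is August 19, 2007.
Because the written tolling agreement ran from November 28, 2006 to January 6, 2008, the deadline is extended by 404 days to September 26, 2008.
Because the defendant's active military service ran from August 1, 2008 to April 9, 2009, the deadline is extended by 251 days to June 4, 2009.
The pending criminal prosecution from June 20, 2006 to September 13, 2006 does not toll the period, because no stated rule makes a criminal prosecution a tolling event.
The other events in the timeline have no effect on the limitation period under the stated rules.
The April 30, 2009 filing precedes the June 4, 2009 deadline; the claim is timely.

TIMELY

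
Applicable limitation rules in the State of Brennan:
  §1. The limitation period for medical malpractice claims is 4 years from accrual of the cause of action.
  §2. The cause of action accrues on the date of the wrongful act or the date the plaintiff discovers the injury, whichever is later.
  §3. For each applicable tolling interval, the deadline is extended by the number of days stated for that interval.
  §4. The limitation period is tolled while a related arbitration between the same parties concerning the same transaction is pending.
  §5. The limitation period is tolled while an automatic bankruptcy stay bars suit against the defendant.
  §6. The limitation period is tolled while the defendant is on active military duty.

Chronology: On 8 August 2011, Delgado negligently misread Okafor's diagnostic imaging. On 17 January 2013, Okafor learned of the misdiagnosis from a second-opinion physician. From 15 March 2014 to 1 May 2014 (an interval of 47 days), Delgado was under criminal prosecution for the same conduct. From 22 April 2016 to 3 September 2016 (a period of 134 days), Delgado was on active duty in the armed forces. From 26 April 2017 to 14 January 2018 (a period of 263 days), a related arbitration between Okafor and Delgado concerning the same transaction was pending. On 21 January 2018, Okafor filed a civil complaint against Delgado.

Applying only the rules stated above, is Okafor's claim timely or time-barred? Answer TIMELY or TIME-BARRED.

TIMELY

Because discovery on 17 January 2013 post-dates the 8 August 2011 act, accrual under the later-of rule falls on 17 January 2013.
The untolled deadline — 4 years after 17 January 2013 — is 17 January 2017.
The period was tolled for 134 days by the defendant's active military service (22 April 2016 to 3 September 2016), pushing the deadline to 31 May 2017.
Because the pending related arbitration ran from 26 April 2017 to 14 January 2018, the deadline is extended by 263 days to 18 February 2018.
Although a criminal prosecution ran from 15 March 2014 to 1 May 2014, the stated rules do not make that a tolling event, so it is disregarded.
The 21 January 2018 filing precedes the 18 February 2018 deadline; the claim is timely.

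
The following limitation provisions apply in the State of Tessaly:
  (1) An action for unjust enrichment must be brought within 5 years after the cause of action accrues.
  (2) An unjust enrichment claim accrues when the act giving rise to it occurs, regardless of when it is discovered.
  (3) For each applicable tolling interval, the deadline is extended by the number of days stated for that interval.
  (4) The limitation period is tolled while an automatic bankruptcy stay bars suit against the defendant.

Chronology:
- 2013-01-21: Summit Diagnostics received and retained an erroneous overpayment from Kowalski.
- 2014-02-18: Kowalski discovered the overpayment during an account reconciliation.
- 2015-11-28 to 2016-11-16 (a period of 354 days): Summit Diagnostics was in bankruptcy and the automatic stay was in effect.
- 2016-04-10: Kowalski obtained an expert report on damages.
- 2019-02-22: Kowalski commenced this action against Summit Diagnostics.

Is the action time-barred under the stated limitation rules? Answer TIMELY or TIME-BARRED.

TIME-BARRED

Because the rule ties accrual to occurrence, the claim accrued on 2013-01-21, not on the 2014-02-18 discovery date.
5 years from 2013-01-21 is 2018-01-21.
The automatic bankruptcy stay from 2015-11-28 to 2016-11-16 tolled the period for 354 days, extending the deadline to 2019-01-10.
The other events in the timeline have no effect on the limitation period under the stated rules.
Kowalski filed on 2019-02-22, after the 2019-01-10 deadline, so the action is time-barred.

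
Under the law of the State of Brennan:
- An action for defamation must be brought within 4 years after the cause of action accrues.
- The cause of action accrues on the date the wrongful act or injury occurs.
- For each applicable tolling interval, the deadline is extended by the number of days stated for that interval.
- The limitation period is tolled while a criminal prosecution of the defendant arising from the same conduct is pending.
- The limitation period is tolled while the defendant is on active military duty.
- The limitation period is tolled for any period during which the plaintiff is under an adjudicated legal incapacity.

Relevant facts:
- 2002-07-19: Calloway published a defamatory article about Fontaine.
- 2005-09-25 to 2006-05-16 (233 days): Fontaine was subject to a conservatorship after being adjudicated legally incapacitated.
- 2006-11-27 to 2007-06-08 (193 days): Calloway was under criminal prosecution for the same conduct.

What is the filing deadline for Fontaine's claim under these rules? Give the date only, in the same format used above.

2007-09-18

The claim accrued on 2002-07-19, when the wrongful act occurred.
Adding the 4 years base period to 2002-07-19 gives a deadline of 2006-07-19, before any tolling.
The plaintiff's legal incapacity from 2005-09-25 to 2006-05-16 tolled the period for 233 days, extending the deadline to 2007-03-09.
Because the pending criminal prosecution ran from 2006-11-27 to 2007-06-08, the deadline is extended by 193 days to 2007-09-18.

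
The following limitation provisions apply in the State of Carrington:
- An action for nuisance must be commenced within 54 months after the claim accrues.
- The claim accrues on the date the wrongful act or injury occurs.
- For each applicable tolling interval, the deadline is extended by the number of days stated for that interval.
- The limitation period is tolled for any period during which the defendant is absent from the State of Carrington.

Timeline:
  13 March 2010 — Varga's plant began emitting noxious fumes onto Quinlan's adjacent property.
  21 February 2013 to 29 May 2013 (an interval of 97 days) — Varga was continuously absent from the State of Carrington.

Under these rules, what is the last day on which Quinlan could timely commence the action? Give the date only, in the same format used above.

The claim accrued on 13 March 2010, when the wrongful act occurred.
The untolled deadline — 54 months after 13 March 2010 — is 13 September 2014.
The period was tolled for 97 days by the defendant's absence from the jurisdiction (21 February 2013 to 29 May 2013), pushing the deadline to 19 December 2014.

19 December 2014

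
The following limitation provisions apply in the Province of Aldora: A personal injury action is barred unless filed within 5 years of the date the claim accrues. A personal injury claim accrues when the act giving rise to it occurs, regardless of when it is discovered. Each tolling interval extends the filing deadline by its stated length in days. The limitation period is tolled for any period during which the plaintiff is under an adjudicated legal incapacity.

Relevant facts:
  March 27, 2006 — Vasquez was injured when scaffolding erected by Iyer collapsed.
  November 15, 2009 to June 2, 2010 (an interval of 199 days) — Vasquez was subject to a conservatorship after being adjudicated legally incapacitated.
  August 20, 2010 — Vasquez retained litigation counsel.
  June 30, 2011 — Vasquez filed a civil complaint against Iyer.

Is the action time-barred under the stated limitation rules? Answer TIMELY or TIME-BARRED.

The limitation period began to run on March 27, 2006.
5 years from March 27, 2006 is March 27, 2011.
The plaintiff's legal incapacity from November 15, 2009 to June 2, 2010 tolled the period for 199 days, extending the deadline to October 12, 2011.
Nothing else in the chronology tolls or restarts the period.
Vasquez filed on June 30, 2011, before the October 12, 2011 deadline, so the action is timely.

TIMELY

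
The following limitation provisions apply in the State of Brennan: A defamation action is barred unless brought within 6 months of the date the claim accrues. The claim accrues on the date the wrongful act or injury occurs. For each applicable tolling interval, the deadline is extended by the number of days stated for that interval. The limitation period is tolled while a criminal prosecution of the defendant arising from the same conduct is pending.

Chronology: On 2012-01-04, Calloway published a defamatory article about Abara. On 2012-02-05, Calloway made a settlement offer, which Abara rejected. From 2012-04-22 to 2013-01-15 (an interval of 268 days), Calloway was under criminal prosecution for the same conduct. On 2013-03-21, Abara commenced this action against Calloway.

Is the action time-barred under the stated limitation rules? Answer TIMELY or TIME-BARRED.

The claim accrued on 2012-01-04, when the wrongful act occurred.
6 months from 2012-01-04 is 2012-07-04.
Because the pending criminal prosecution ran from 2012-04-22 to 2013-01-15, the deadline is extended by 268 days to 2013-03-29.
The other events in the timeline have no effect on the limitation period under the stated rules.
Filing on 2013-03-21 beat the 2013-03-29 deadline — the action is timely.

TIMELY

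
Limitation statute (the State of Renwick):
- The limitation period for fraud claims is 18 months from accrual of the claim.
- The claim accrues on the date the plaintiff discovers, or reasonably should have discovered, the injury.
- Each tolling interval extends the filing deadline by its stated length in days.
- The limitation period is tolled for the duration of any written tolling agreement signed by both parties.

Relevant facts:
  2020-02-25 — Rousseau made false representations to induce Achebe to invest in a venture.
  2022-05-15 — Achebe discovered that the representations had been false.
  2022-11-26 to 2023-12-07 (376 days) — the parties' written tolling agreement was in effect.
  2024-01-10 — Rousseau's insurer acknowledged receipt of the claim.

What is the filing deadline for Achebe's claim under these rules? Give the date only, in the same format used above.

Under the discovery rule, the claim accrued on 2022-05-15, when Achebe discovered the injury — not on the 2020-02-25 date of the underlying act.
18 months from 2022-05-15 is 2023-11-15.
The period was tolled for 376 days by the written tolling agreement (2022-11-26 to 2023-12-07), pushing the deadline to 2024-11-25.
Nothing else in the chronology tolls or restarts the period.

2024-11-25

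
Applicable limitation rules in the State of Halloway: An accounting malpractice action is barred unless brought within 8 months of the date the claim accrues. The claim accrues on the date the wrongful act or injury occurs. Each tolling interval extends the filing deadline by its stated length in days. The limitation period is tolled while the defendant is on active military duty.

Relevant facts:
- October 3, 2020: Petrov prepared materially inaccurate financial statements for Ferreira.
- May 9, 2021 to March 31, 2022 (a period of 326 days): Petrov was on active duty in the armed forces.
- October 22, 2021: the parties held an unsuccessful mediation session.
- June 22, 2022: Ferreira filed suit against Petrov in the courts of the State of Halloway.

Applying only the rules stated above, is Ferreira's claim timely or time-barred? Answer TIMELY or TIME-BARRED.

The claim accrued on October 3, 2020, the date of the act.
8 months from October 3, 2020 is June 3, 2021.
The period was tolled for 326 days by the defendant's active military service (May 9, 2021 to March 31, 2022), pushing the deadline to April 25, 2022.
Nothing else in the chronology tolls or restarts the period.
The June 22, 2022 filing falls after the April 25, 2022 deadline; the claim is time-barred.

TIME-BARRED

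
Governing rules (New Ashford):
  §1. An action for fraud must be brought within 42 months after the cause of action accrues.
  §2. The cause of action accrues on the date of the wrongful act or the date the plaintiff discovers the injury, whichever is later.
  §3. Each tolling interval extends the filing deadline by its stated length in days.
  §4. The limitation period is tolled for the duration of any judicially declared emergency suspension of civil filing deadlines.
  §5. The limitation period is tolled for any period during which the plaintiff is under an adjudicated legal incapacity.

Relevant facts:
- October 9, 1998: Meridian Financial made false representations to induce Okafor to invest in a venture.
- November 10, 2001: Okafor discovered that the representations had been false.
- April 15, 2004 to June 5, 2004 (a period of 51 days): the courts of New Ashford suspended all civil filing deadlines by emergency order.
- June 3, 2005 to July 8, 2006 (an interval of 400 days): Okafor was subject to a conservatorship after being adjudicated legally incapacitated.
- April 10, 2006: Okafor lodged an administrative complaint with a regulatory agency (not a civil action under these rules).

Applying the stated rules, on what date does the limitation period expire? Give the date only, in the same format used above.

Taking the later of the act (October 9, 1998) and discovery (November 10, 2001), the claim accrued on November 10, 2001.
42 months from November 10, 2001 is May 10, 2005.
The period was tolled for 51 days by the emergency suspension of filing deadlines (April 15, 2004 to June 5, 2004), pushing the deadline to June 30, 2005.
Because the plaintiff's legal incapacity ran from June 3, 2005 to July 8, 2006, the deadline is extended by 400 days to August 4, 2006.
Nothing else in the chronology tolls or restarts the period.

August 4, 2006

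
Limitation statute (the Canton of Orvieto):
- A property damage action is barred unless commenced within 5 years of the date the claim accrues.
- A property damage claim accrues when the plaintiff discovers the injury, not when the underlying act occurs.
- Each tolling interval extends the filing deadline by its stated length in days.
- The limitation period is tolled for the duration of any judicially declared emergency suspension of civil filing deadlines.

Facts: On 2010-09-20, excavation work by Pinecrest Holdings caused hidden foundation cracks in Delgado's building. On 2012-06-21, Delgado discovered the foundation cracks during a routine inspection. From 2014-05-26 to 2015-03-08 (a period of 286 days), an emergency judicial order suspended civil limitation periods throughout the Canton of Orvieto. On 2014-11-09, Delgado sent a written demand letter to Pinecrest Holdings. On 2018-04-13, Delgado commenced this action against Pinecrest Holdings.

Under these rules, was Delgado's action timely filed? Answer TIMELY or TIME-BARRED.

Under the discovery rule, the claim accrued on 2012-06-21, when Delgado discovered the injury — not on the 2010-09-20 date of the underlying act.
5 years from 2012-06-21 is 2017-06-21.
The period was tolled for 286 days by the emergency suspension of filing deadlines (2014-05-26 to 2015-03-08), pushing the deadline to 2018-04-03.
None of the other events listed affects the running of the period under the stated rules.
Delgado filed on 2018-04-13, after the 2018-04-03 deadline, so the action is time-barred.

TIME-BARRED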